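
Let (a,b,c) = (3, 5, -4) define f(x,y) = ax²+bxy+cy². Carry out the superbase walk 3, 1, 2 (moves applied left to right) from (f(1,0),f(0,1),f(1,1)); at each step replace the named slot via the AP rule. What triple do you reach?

start (3,-4,4) = (f(1,0),f(0,1),f(1,1))
replace slot 3: 2·(3+(-4)) − 4 = -6 → (3,-4,-6)
replace slot 1: 2·((-4)+(-6)) − 3 = -23 → (-23,-4,-6)
replace slot 2: 2·((-23)+(-6)) − (-4) = -54 → (-23,-54,-6)

-23,-54,-6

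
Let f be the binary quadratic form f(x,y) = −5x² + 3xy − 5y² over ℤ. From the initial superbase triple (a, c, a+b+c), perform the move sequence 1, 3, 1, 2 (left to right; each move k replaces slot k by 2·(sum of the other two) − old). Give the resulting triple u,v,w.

start (-5,-5,-7) = (f(1,0),f(0,1),f(1,1))
replace slot 1: 2·((-5)+(-7)) − (-5) = -19 → (-19,-5,-7)
replace slot 3: 2·((-19)+(-5)) − (-7) = -41 → (-19,-5,-41)
replace slot 1: 2·((-5)+(-41)) − (-19) = -73 → (-73,-5,-41)
replace slot 2: 2·((-73)+(-41)) − (-5) = -223 → (-73,-223,-41)

-73,-223,-41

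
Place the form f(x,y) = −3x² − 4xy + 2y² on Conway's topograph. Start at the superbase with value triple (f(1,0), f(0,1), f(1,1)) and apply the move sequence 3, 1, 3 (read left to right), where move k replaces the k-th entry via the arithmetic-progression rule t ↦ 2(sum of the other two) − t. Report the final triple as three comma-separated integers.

start (-3,2,-5) = (f(1,0),f(0,1),f(1,1))
replace slot 3: 2·((-3)+2) − (-5) = 3 → (-3,2,3)
replace slot 1: 2·(2+3) − (-3) = 13 → (13,2,3)
replace slot 3: 2·(13+2) − 3 = 27 → (13,2,27)

13,2,27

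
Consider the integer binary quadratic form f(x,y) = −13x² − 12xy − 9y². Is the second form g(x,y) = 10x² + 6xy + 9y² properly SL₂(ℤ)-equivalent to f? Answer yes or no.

D₁ = -324, D₂ = -324
f is negative-definite; reduce −f:
−f: flip: (13,12,9)→(9,-12,13)
−f: translate: b→6 (≡-12 mod 18), so (9,-12,13)→(9,6,10)
−f: reduced (well bottom): (9,6,10) with a≤c, −a<b≤a
flip sign back: reduced form of f is (-9,-6,-10)
g: flip: (10,6,9)→(9,-6,10)
g: reduced (well bottom): (9,-6,10) with a≤c, −a<b≤a
reduced forms (-9, -6, -10) vs (9, -6, 10) ⇒ inequivalent

no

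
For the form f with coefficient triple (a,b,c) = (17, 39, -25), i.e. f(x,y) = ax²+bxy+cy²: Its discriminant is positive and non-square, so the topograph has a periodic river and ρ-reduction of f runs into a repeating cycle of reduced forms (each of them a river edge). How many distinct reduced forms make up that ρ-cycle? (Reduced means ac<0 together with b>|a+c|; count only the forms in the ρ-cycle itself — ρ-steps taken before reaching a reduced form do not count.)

D = 3221, ⌊√D⌋ = 56
river: ρ → (-25,11,31)
river: ρ → (31,51,-5)
river: ρ → (-5,49,41)
river: ρ → (41,33,-13)
river: ρ → (-13,45,23)
river: ρ → (23,47,-11)
river: ρ → (-11,41,35)
river: ρ → (35,29,-17)
river: ρ → (-17,39,25)
river: ρ → (25,11,-31)
river: ρ → (-31,51,5)
river: ρ → (5,49,-41)
river: ρ → (-41,33,13)
river: ρ → (13,45,-23)
river: ρ → (-23,47,11)
river: ρ → (11,41,-35)
river: ρ → (-35,29,17)
river: ρ → (17,39,-25)
ρ-cycle length = 18 (tail of 0 descent steps not counted)

18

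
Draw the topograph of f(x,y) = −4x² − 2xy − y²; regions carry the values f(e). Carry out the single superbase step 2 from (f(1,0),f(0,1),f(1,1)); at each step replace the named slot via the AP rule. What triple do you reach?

start (-4,-1,-7) = (f(1,0),f(0,1),f(1,1))
replace slot 2: 2·((-4)+(-7)) − (-1) = -21 → (-4,-21,-7)

-4,-21,-7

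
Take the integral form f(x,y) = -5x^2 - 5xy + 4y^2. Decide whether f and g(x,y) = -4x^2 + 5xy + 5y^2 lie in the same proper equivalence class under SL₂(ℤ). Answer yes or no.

D₁ = 105, D₂ = 105
river cycle of f (length 6): (4, 5, -5), (-5, 5, 4), (4, 3, -6), (-6, 9, 1), (1, 9, -6), (-6, 3, 4)
river cycle of g (length 6): (5, 5, -4), (-4, 3, 6), (6, 9, -1), (-1, 9, 6), (6, 3, -4), (-4, 5, 5)
cycles differ ⇒ inequivalent

no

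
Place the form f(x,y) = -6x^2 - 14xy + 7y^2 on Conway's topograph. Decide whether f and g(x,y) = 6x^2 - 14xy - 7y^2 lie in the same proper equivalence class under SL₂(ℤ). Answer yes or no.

D₁ = 364, D₂ = 364
river cycle of f (length 8): (7, 14, -6), (-6, 10, 11), (11, 12, -5), (-5, 18, 2), (2, 18, -5), (-5, 12, 11), (11, 10, -6), (-6, 14, 7)
river cycle of g (length 8): (-7, 14, 6), (6, 10, -11), (-11, 12, 5), (5, 18, -2), (-2, 18, 5), (5, 12, -11), (-11, 10, 6), (6, 14, -7)
cycles differ ⇒ inequivalent

no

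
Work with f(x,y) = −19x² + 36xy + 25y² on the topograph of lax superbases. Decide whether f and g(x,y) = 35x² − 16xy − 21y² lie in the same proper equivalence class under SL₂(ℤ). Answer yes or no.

D₁ = 3196, D₂ = 3196
river cycle of f (length 8): (25, 14, -30), (-30, 46, 9), (9, 44, -35), (-35, 26, 18), (18, 46, -15), (-15, 44, 21), (21, 40, -19), (-19, 36, 25)
river cycle of g (length 8): (-21, 16, 35), (35, 54, -2), (-2, 54, 35), (35, 16, -21), (-21, 26, 30), (30, 34, -17), (-17, 34, 30), (30, 26, -21)
cycles differ ⇒ inequivalent

no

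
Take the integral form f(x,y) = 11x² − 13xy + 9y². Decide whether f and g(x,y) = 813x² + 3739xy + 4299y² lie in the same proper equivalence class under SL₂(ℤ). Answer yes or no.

D₁ = -227, D₂ = -227
f: translate: b→9 (≡-13 mod 22), so (11,-13,9)→(11,9,7)
f: flip: (11,9,7)→(7,-9,11)
f: translate: b→5 (≡-9 mod 14), so (7,-9,11)→(7,5,9)
f: reduced (well bottom): (7,5,9) with a≤c, −a<b≤a
g: translate: b→487 (≡3739 mod 1626), so (813,3739,4299)→(813,487,73)
g: flip: (813,487,73)→(73,-487,813)
g: translate: b→-49 (≡-487 mod 146), so (73,-487,813)→(73,-49,9)
g: flip: (73,-49,9)→(9,49,73)
g: translate: b→-5 (≡49 mod 18), so (9,49,73)→(9,-5,7)
g: flip: (9,-5,7)→(7,5,9)
g: reduced (well bottom): (7,5,9) with a≤c, −a<b≤a
reduced forms (7, 5, 9) vs (7, 5, 9) ⇒ equivalent

yes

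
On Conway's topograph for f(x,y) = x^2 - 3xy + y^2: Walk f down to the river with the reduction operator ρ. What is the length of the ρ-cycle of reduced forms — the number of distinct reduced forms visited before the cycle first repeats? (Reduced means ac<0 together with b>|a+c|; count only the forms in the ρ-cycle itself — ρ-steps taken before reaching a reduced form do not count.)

D = 5, ⌊√D⌋ = 2
descent: ρ → (1,1,-1)  [lands on river]
river: ρ → (-1,1,1)
ρ-cycle length = 2 (tail of 1 descent step not counted)

2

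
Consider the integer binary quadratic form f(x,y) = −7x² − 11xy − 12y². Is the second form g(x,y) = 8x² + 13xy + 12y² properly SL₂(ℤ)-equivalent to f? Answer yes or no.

D₁ = -215, D₂ = -215
f is negative-definite; reduce −f:
−f: translate: b→-3 (≡11 mod 14), so (7,11,12)→(7,-3,8)
−f: reduced (well bottom): (7,-3,8) with a≤c, −a<b≤a
flip sign back: reduced form of f is (-7,3,-8)
g: translate: b→-3 (≡13 mod 16), so (8,13,12)→(8,-3,7)
g: flip: (8,-3,7)→(7,3,8)
g: reduced (well bottom): (7,3,8) with a≤c, −a<b≤a
reduced forms (-7, 3, -8) vs (7, 3, 8) ⇒ inequivalent

no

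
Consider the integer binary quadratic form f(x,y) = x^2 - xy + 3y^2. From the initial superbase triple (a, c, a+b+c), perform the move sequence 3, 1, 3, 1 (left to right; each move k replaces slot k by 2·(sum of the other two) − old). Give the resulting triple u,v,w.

start (1,3,3) = (f(1,0),f(0,1),f(1,1))
replace slot 3: 2·(1+3) − 3 = 5 → (1,3,5)
replace slot 1: 2·(3+5) − 1 = 15 → (15,3,5)
replace slot 3: 2·(15+3) − 5 = 31 → (15,3,31)
replace slot 1: 2·(3+31) − 15 = 53 → (53,3,31)

53,3,31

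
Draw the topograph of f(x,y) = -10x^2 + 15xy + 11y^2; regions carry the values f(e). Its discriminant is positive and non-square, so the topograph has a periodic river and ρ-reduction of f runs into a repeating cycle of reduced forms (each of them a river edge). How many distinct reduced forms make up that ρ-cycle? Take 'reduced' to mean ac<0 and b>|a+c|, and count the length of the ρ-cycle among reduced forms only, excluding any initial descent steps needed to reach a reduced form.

D = 665, ⌊√D⌋ = 25
river: ρ → (11,7,-14)
river: ρ → (-14,21,4)
river: ρ → (4,19,-19)
river: ρ → (-19,19,4)
river: ρ → (4,21,-14)
river: ρ → (-14,7,11)
river: ρ → (11,15,-10)
river: ρ → (-10,25,1)
river: ρ → (1,25,-10)
river: ρ → (-10,15,11)
ρ-cycle length = 10 (tail of 0 descent steps not counted)

10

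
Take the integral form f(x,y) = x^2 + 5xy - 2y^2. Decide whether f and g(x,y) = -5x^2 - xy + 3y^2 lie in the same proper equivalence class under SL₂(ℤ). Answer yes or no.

D₁ = 33, D₂ = 61
discriminants differ ⇒ not SL₂(ℤ)-equivalent

no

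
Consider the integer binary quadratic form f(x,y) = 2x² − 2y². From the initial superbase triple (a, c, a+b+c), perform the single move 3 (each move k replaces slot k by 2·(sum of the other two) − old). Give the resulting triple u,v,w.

start (2,-2,0) = (f(1,0),f(0,1),f(1,1))
replace slot 3: 2·(2+(-2)) − 0 = 0 → (2,-2,0)

2,-2,0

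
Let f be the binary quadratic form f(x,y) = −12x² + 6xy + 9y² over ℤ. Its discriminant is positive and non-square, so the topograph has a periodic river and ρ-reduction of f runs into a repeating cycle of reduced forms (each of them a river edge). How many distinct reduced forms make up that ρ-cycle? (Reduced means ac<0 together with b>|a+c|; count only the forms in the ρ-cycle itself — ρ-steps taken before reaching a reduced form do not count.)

D = 468, ⌊√D⌋ = 21
river: ρ → (9,12,-9)
river: ρ → (-9,6,12)
river: ρ → (12,18,-3)
river: ρ → (-3,18,12)
river: ρ → (12,6,-9)
river: ρ → (-9,12,9)
river: ρ → (9,6,-12)
river: ρ → (-12,18,3)
river: ρ → (3,18,-12)
river: ρ → (-12,6,9)
ρ-cycle length = 10 (tail of 0 descent steps not counted)

10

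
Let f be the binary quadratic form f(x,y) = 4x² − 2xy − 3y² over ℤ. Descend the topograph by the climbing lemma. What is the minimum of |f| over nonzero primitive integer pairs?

descent: ρ → (-3,2,4)  [lands on river]
river: ρ → (4,6,-1)
river: ρ → (-1,6,4)
river: ρ → (4,2,-3)
river: ρ → (-3,4,3)
river: ρ → (3,2,-4)
river: ρ → (-4,6,1)
river: ρ → (1,6,-4)
river: ρ → (-4,2,3)
river: ρ → (3,4,-3)
closes: descent 1, river 10
min |a| on river = 1

1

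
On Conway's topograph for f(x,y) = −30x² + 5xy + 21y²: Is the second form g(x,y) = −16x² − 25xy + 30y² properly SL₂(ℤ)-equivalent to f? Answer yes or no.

D₁ = 2545, D₂ = 2545
river cycle of f (length 30): (21, 37, -14), (-14, 47, 6), (6, 49, -6), (-6, 47, 14), (14, 37, -21), (-21, 47, 4), (4, 49, -9), (-9, 41, 24), (24, 7, -26), (-26, 45, 5), … (20 more)
river cycle of g (length 50): (30, 25, -16), (-16, 39, 16), (16, 25, -30), (-30, 35, 11), (11, 31, -36), (-36, 41, 6), (6, 43, -29), (-29, 15, 20), (20, 25, -24), (-24, 23, 21), … (40 more)
cycles differ ⇒ inequivalent

no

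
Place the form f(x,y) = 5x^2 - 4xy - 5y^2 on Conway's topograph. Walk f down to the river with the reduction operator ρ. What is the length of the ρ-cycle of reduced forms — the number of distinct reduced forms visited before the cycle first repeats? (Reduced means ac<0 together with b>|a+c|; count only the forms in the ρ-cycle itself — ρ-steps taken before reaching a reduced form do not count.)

D = 116, ⌊√D⌋ = 10
descent: ρ → (-5,4,5)  [lands on river]
river: ρ → (5,6,-4)
river: ρ → (-4,10,1)
river: ρ → (1,10,-4)
river: ρ → (-4,6,5)
river: ρ → (5,4,-5)
river: ρ → (-5,6,4)
river: ρ → (4,10,-1)
river: ρ → (-1,10,4)
river: ρ → (4,6,-5)
ρ-cycle length = 10 (tail of 1 descent step not counted)

10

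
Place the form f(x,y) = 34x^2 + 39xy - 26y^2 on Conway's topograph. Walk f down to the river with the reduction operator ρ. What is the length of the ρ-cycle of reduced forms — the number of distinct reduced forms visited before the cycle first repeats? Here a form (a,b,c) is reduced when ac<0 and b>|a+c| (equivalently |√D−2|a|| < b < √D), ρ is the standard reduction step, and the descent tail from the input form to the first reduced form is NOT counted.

D = 5057, ⌊√D⌋ = 71
river: ρ → (-26,65,8)
river: ρ → (8,63,-34)
river: ρ → (-34,5,37)
river: ρ → (37,69,-2)
river: ρ → (-2,71,2)
river: ρ → (2,69,-37)
river: ρ → (-37,5,34)
river: ρ → (34,63,-8)
river: ρ → (-8,65,26)
river: ρ → (26,39,-34)
river: ρ → (-34,29,31)
river: ρ → (31,33,-32)
river: ρ → (-32,31,32)
river: ρ → (32,33,-31)
river: ρ → (-31,29,34)
river: ρ → (34,39,-26)
ρ-cycle length = 16 (tail of 0 descent steps not counted)

16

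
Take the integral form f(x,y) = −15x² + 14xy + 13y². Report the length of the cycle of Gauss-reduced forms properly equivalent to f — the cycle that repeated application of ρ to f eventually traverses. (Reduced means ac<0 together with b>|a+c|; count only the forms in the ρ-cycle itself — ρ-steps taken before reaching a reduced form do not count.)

D = 976, ⌊√D⌋ = 31
river: ρ → (13,12,-16)
river: ρ → (-16,20,9)
river: ρ → (9,16,-20)
river: ρ → (-20,24,5)
river: ρ → (5,26,-15)
river: ρ → (-15,4,16)
river: ρ → (16,28,-3)
river: ρ → (-3,26,25)
river: ρ → (25,24,-4)
river: ρ → (-4,24,25)
river: ρ → (25,26,-3)
river: ρ → (-3,28,16)
river: ρ → (16,4,-15)
river: ρ → (-15,26,5)
river: ρ → (5,24,-20)
river: ρ → (-20,16,9)
river: ρ → (9,20,-16)
river: ρ → (-16,12,13)
river: ρ → (13,14,-15)
river: ρ → (-15,16,12)
river: ρ → (12,8,-19)
river: ρ → (-19,30,1)
river: ρ → (1,30,-19)
river: ρ → (-19,8,12)
river: ρ → (12,16,-15)
river: ρ → (-15,14,13)
ρ-cycle length = 26 (tail of 0 descent steps not counted)

26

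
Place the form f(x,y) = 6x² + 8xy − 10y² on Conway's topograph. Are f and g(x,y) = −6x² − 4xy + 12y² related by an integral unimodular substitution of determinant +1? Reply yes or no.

D₁ = 304, D₂ = 304
river cycle of f (length 6): (-10, 12, 4), (4, 12, -10), (-10, 8, 6), (6, 16, -2), (-2, 16, 6), (6, 8, -10)
river cycle of g (length 6): (-6, 8, 10), (10, 12, -4), (-4, 12, 10), (10, 8, -6), (-6, 16, 2), (2, 16, -6)
cycles differ ⇒ inequivalent

no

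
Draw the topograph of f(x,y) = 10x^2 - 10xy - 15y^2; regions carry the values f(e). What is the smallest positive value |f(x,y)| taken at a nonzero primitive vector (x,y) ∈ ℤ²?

descent: ρ → (-15,10,10)  [lands on river]
river: ρ → (10,10,-15)
river: ρ → (-15,20,5)
river: ρ → (5,20,-15)
closes: descent 1, river 4
min |a| on river = 5

5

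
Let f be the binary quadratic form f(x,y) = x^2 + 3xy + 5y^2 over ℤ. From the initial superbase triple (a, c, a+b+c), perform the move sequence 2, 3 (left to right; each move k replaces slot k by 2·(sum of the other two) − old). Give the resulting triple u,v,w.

start (1,5,9) = (f(1,0),f(0,1),f(1,1))
replace slot 2: 2·(1+9) − 5 = 15 → (1,15,9)
replace slot 3: 2·(1+15) − 9 = 23 → (1,15,23)

1,15,23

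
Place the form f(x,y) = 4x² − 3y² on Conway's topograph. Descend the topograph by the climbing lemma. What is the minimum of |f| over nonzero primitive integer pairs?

descent: ρ → (-3,6,1)  [lands on river]
river: ρ → (1,6,-3)
closes: descent 1, river 2
min |a| on river = 1

1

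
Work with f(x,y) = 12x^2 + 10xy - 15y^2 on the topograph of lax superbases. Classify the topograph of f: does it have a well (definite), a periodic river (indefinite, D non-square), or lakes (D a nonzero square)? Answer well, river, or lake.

D = b²−4ac = 10² − 4·12·(-15) = 820
D > 0 non-square ⇒ indefinite ⇒ periodic river

river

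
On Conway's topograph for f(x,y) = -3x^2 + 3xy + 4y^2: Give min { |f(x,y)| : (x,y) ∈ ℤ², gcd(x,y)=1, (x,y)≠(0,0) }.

river: ρ → (4,5,-2)
river: ρ → (-2,7,1)
river: ρ → (1,7,-2)
river: ρ → (-2,5,4)
river: ρ → (4,3,-3)
river: ρ → (-3,3,4)
closes: descent 0, river 6
min |a| on river = 1

1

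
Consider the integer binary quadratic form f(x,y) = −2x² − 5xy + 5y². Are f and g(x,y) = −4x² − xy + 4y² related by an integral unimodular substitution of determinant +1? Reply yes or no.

D₁ = 65, D₂ = 65
river cycle of f (length 6): (5, 5, -2), (-2, 7, 2), (2, 5, -5), (-5, 5, 2), (2, 7, -2), (-2, 5, 5)
river cycle of g (length 6): (4, 1, -4), (-4, 7, 1), (1, 7, -4), (-4, 1, 4), (4, 7, -1), (-1, 7, 4)
cycles differ ⇒ inequivalent

no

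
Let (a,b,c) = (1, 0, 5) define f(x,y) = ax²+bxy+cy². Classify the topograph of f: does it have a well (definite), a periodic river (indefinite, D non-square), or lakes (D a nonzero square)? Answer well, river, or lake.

D = b²−4ac = 0² − 4·1·5 = -20
D < 0 ⇒ definite ⇒ every region one sign ⇒ single well

well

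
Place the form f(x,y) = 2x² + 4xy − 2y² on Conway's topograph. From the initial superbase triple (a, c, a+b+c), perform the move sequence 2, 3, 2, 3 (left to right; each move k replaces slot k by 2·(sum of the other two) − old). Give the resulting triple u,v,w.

start (2,-2,4) = (f(1,0),f(0,1),f(1,1))
replace slot 2: 2·(2+4) − (-2) = 14 → (2,14,4)
replace slot 3: 2·(2+14) − 4 = 28 → (2,14,28)
replace slot 2: 2·(2+28) − 14 = 46 → (2,46,28)
replace slot 3: 2·(2+46) − 28 = 68 → (2,46,68)

2,46,68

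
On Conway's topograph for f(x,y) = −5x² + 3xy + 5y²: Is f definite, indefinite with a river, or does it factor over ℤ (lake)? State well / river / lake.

D = b²−4ac = 3² − 4·(-5)·5 = 109
D > 0 non-square ⇒ indefinite ⇒ periodic river

river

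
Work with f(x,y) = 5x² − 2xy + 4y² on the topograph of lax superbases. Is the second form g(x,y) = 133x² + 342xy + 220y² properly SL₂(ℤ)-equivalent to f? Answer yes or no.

D₁ = -76, D₂ = -76
f: flip: (5,-2,4)→(4,2,5)
f: reduced (well bottom): (4,2,5) with a≤c, −a<b≤a
g: translate: b→76 (≡342 mod 266), so (133,342,220)→(133,76,11)
g: flip: (133,76,11)→(11,-76,133)
g: translate: b→-10 (≡-76 mod 22), so (11,-76,133)→(11,-10,4)
g: flip: (11,-10,4)→(4,10,11)
g: translate: b→2 (≡10 mod 8), so (4,10,11)→(4,2,5)
g: reduced (well bottom): (4,2,5) with a≤c, −a<b≤a
reduced forms (4, 2, 5) vs (4, 2, 5) ⇒ equivalent

yes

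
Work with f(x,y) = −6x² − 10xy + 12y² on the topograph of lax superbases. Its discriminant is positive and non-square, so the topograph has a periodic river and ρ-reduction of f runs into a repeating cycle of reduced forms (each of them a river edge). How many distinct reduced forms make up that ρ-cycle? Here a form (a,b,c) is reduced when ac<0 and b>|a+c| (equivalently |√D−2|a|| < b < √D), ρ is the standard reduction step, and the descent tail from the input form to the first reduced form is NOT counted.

D = 388, ⌊√D⌋ = 19
descent: ρ → (12,10,-6)  [lands on river]
river: ρ → (-6,14,8)
river: ρ → (8,18,-2)
river: ρ → (-2,18,8)
river: ρ → (8,14,-6)
river: ρ → (-6,10,12)
river: ρ → (12,14,-4)
river: ρ → (-4,18,4)
river: ρ → (4,14,-12)
river: ρ → (-12,10,6)
river: ρ → (6,14,-8)
river: ρ → (-8,18,2)
river: ρ → (2,18,-8)
river: ρ → (-8,14,6)
river: ρ → (6,10,-12)
river: ρ → (-12,14,4)
river: ρ → (4,18,-4)
river: ρ → (-4,14,12)
ρ-cycle length = 18 (tail of 1 descent step not counted)

18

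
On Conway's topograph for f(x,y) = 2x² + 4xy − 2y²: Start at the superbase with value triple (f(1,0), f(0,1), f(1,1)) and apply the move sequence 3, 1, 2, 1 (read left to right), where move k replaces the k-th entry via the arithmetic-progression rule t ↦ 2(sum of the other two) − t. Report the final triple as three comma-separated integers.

start (2,-2,4) = (f(1,0),f(0,1),f(1,1))
replace slot 3: 2·(2+(-2)) − 4 = -4 → (2,-2,-4)
replace slot 1: 2·((-2)+(-4)) − 2 = -14 → (-14,-2,-4)
replace slot 2: 2·((-14)+(-4)) − (-2) = -34 → (-14,-34,-4)
replace slot 1: 2·((-34)+(-4)) − (-14) = -62 → (-62,-34,-4)

-62,-34,-4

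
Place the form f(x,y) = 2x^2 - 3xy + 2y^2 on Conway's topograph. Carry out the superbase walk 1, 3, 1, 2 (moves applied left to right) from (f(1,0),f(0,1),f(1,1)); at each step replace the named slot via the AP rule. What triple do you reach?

start (2,2,1) = (f(1,0),f(0,1),f(1,1))
replace slot 1: 2·(2+1) − 2 = 4 → (4,2,1)
replace slot 3: 2·(4+2) − 1 = 11 → (4,2,11)
replace slot 1: 2·(2+11) − 4 = 22 → (22,2,11)
replace slot 2: 2·(22+11) − 2 = 64 → (22,64,11)

22,64,11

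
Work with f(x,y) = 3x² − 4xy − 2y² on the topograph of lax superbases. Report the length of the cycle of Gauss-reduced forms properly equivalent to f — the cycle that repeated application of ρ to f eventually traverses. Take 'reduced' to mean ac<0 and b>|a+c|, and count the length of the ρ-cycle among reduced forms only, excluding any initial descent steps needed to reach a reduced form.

D = 40, ⌊√D⌋ = 6
descent: ρ → (-2,4,3)  [lands on river]
river: ρ → (3,2,-3)
river: ρ → (-3,4,2)
river: ρ → (2,4,-3)
river: ρ → (-3,2,3)
river: ρ → (3,4,-2)
ρ-cycle length = 6 (tail of 1 descent step not counted)

6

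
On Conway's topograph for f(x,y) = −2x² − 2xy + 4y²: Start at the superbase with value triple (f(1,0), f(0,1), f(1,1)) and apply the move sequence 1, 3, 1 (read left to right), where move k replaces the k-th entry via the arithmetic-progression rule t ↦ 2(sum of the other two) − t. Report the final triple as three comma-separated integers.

start (-2,4,0) = (f(1,0),f(0,1),f(1,1))
replace slot 1: 2·(4+0) − (-2) = 10 → (10,4,0)
replace slot 3: 2·(10+4) − 0 = 28 → (10,4,28)
replace slot 1: 2·(4+28) − 10 = 54 → (54,4,28)

54,4,28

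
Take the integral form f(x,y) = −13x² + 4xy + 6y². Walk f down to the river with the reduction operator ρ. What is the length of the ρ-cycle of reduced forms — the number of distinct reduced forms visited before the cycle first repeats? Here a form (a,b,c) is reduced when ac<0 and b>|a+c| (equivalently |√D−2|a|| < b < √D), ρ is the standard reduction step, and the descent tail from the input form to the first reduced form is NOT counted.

D = 328, ⌊√D⌋ = 18
descent: ρ → (6,8,-11)  [lands on river]
river: ρ → (-11,14,3)
river: ρ → (3,16,-6)
river: ρ → (-6,8,11)
river: ρ → (11,14,-3)
river: ρ → (-3,16,6)
ρ-cycle length = 6 (tail of 1 descent step not counted)

6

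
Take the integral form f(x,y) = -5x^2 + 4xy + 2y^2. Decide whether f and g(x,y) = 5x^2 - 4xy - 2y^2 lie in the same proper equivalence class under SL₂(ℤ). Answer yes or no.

D₁ = 56, D₂ = 56
river cycle of f (length 4): (2, 4, -5), (-5, 6, 1), (1, 6, -5), (-5, 4, 2)
river cycle of g (length 4): (-2, 4, 5), (5, 6, -1), (-1, 6, 5), (5, 4, -2)
cycles differ ⇒ inequivalent

no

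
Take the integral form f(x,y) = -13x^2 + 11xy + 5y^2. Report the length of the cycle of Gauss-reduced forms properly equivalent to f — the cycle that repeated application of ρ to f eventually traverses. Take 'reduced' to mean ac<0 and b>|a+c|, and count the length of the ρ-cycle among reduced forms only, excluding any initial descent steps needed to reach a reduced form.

D = 381, ⌊√D⌋ = 19
river: ρ → (5,19,-1)
river: ρ → (-1,19,5)
river: ρ → (5,11,-13)
river: ρ → (-13,15,3)
river: ρ → (3,15,-13)
river: ρ → (-13,11,5)
ρ-cycle length = 6 (tail of 0 descent steps not counted)

6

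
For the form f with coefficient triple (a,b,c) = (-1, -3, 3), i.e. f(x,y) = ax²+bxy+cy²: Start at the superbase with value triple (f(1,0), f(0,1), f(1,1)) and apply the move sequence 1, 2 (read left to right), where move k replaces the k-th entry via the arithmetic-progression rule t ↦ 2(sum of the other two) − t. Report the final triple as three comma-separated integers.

start (-1,3,-1) = (f(1,0),f(0,1),f(1,1))
replace slot 1: 2·(3+(-1)) − (-1) = 5 → (5,3,-1)
replace slot 2: 2·(5+(-1)) − 3 = 5 → (5,5,-1)

5,5,-1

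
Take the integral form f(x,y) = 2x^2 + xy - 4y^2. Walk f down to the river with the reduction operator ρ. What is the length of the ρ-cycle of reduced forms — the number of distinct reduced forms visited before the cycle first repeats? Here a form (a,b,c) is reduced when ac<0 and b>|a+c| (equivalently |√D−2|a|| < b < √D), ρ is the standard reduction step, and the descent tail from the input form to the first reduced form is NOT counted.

D = 33, ⌊√D⌋ = 5
descent: ρ → (-4,-1,2)
descent: ρ → (2,5,-1)  [lands on river]
river: ρ → (-1,5,2)
river: ρ → (2,3,-3)
river: ρ → (-3,3,2)
ρ-cycle length = 4 (tail of 2 descent steps not counted)

4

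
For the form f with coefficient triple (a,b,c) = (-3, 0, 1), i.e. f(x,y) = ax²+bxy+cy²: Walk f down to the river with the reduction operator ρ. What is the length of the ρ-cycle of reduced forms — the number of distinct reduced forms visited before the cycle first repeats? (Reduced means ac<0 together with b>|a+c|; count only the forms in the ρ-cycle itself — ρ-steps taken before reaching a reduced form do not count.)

D = 12, ⌊√D⌋ = 3
descent: ρ → (1,2,-2)  [lands on river]
river: ρ → (-2,2,1)
ρ-cycle length = 2 (tail of 1 descent step not counted)

2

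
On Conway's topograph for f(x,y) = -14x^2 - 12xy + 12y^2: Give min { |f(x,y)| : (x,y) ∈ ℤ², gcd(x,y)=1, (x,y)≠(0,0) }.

descent: ρ → (12,12,-14)  [lands on river]
river: ρ → (-14,16,10)
river: ρ → (10,24,-6)
river: ρ → (-6,24,10)
river: ρ → (10,16,-14)
river: ρ → (-14,12,12)
closes: descent 1, river 6
min |a| on river = 6

6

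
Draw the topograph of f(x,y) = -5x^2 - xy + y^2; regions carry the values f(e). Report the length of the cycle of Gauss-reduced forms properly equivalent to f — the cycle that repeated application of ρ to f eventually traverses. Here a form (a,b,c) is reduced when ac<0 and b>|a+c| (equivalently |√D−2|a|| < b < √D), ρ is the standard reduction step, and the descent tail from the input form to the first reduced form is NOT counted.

D = 21, ⌊√D⌋ = 4
descent: ρ → (1,3,-3)  [lands on river]
river: ρ → (-3,3,1)
ρ-cycle length = 2 (tail of 1 descent step not counted)

2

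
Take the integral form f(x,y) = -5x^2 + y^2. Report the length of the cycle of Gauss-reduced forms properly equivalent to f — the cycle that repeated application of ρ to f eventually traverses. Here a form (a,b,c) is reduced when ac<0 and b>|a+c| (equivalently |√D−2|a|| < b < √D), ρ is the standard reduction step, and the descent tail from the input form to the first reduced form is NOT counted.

D = 20, ⌊√D⌋ = 4
descent: ρ → (1,4,-1)  [lands on river]
river: ρ → (-1,4,1)
ρ-cycle length = 2 (tail of 1 descent step not counted)

2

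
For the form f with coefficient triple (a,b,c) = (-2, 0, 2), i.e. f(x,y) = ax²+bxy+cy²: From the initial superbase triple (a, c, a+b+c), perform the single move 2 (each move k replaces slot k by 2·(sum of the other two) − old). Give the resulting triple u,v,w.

start (-2,2,0) = (f(1,0),f(0,1),f(1,1))
replace slot 2: 2·((-2)+0) − 2 = -6 → (-2,-6,0)

-2,-6,0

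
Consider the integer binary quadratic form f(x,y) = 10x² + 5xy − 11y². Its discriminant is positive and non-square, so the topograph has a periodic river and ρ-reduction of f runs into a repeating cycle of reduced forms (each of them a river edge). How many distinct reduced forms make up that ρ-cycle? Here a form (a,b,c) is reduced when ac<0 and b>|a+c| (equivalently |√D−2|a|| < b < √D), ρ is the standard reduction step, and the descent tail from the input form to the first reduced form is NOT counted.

D = 465, ⌊√D⌋ = 21
river: ρ → (-11,17,4)
river: ρ → (4,15,-15)
river: ρ → (-15,15,4)
river: ρ → (4,17,-11)
river: ρ → (-11,5,10)
river: ρ → (10,15,-6)
river: ρ → (-6,21,1)
river: ρ → (1,21,-6)
river: ρ → (-6,15,10)
river: ρ → (10,5,-11)
ρ-cycle length = 10 (tail of 0 descent steps not counted)

10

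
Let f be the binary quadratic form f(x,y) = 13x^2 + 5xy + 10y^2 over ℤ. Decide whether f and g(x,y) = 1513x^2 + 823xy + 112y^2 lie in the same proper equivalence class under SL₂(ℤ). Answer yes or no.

D₁ = -495, D₂ = -495
f: flip: (13,5,10)→(10,-5,13)
f: reduced (well bottom): (10,-5,13) with a≤c, −a<b≤a
g: flip: (1513,823,112)→(112,-823,1513)
g: translate: b→73 (≡-823 mod 224), so (112,-823,1513)→(112,73,13)
g: flip: (112,73,13)→(13,-73,112)
g: translate: b→5 (≡-73 mod 26), so (13,-73,112)→(13,5,10)
g: flip: (13,5,10)→(10,-5,13)
g: reduced (well bottom): (10,-5,13) with a≤c, −a<b≤a
reduced forms (10, -5, 13) vs (10, -5, 13) ⇒ equivalent

yes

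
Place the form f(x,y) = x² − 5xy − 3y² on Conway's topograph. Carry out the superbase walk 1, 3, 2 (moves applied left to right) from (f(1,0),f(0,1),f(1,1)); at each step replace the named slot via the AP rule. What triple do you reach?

start (1,-3,-7) = (f(1,0),f(0,1),f(1,1))
replace slot 1: 2·((-3)+(-7)) − 1 = -21 → (-21,-3,-7)
replace slot 3: 2·((-21)+(-3)) − (-7) = -41 → (-21,-3,-41)
replace slot 2: 2·((-21)+(-41)) − (-3) = -121 → (-21,-121,-41)

-21,-121,-41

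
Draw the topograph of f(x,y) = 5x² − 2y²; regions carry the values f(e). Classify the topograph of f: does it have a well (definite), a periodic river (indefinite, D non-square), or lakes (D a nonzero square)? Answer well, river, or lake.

D = b²−4ac = 0² − 4·5·(-2) = 40
D > 0 non-square ⇒ indefinite ⇒ periodic river

river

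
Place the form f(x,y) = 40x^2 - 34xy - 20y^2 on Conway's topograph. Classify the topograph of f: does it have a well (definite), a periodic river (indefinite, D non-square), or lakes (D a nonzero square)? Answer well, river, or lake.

D = b²−4ac = (-34)² − 4·40·(-20) = 4356
D = 66² is a perfect square ⇒ form factors over ℤ ⇒ lakes

lake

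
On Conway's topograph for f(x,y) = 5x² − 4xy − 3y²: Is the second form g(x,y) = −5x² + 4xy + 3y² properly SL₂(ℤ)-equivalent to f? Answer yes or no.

D₁ = 76, D₂ = 76
river cycle of f (length 6): (-3, 4, 5), (5, 6, -2), (-2, 6, 5), (5, 4, -3), (-3, 8, 1), (1, 8, -3)
river cycle of g (length 6): (3, 8, -1), (-1, 8, 3), (3, 4, -5), (-5, 6, 2), (2, 6, -5), (-5, 4, 3)
cycles differ ⇒ inequivalent

no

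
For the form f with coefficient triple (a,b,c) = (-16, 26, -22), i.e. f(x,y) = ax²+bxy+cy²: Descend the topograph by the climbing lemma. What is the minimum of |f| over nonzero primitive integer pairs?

translate: b→6 (≡-26 mod 32), so (16,-26,22)→(16,6,12)
flip: (16,6,12)→(12,-6,16)
reduced (well bottom): (12,-6,16) with a≤c, −a<b≤a
well minimum |f| = |-12| = 12 (negative-definite)

12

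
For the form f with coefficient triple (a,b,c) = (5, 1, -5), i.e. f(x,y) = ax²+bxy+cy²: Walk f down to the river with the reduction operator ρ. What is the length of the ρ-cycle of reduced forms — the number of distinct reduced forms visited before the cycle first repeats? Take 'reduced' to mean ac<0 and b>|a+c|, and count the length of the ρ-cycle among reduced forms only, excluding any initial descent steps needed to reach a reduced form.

D = 101, ⌊√D⌋ = 10
river: ρ → (-5,9,1)
river: ρ → (1,9,-5)
river: ρ → (-5,1,5)
river: ρ → (5,9,-1)
river: ρ → (-1,9,5)
river: ρ → (5,1,-5)
ρ-cycle length = 6 (tail of 0 descent steps not counted)

6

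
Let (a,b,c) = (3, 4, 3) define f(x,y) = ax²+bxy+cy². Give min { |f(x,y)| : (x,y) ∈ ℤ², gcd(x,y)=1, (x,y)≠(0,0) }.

translate: b→-2 (≡4 mod 6), so (3,4,3)→(3,-2,2)
flip: (3,-2,2)→(2,2,3)
reduced (well bottom): (2,2,3) with a≤c, −a<b≤a
well minimum = a = 2

2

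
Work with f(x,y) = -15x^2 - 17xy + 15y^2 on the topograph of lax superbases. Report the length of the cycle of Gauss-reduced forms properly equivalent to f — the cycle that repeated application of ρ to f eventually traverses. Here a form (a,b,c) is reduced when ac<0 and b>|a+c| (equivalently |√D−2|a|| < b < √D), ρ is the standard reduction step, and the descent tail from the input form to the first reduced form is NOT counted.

D = 1189, ⌊√D⌋ = 34
descent: ρ → (15,17,-15)  [lands on river]
river: ρ → (-15,13,17)
river: ρ → (17,21,-11)
river: ρ → (-11,23,15)
river: ρ → (15,7,-19)
river: ρ → (-19,31,3)
river: ρ → (3,29,-29)
river: ρ → (-29,29,3)
river: ρ → (3,31,-19)
river: ρ → (-19,7,15)
river: ρ → (15,23,-11)
river: ρ → (-11,21,17)
river: ρ → (17,13,-15)
river: ρ → (-15,17,15)
river: ρ → (15,13,-17)
river: ρ → (-17,21,11)
river: ρ → (11,23,-15)
river: ρ → (-15,7,19)
river: ρ → (19,31,-3)
river: ρ → (-3,29,29)
river: ρ → (29,29,-3)
river: ρ → (-3,31,19)
river: ρ → (19,7,-15)
river: ρ → (-15,23,11)
river: ρ → (11,21,-17)
river: ρ → (-17,13,15)
ρ-cycle length = 26 (tail of 1 descent step not counted)

26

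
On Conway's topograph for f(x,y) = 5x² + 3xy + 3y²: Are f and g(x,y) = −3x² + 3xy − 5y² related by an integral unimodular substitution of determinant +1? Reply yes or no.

D₁ = -51, D₂ = -51
f: flip: (5,3,3)→(3,-3,5)
f: translate: b→3 (≡-3 mod 6), so (3,-3,5)→(3,3,5)
f: reduced (well bottom): (3,3,5) with a≤c, −a<b≤a
g is negative-definite; reduce −g:
−g: translate: b→3 (≡-3 mod 6), so (3,-3,5)→(3,3,5)
−g: reduced (well bottom): (3,3,5) with a≤c, −a<b≤a
flip sign back: reduced form of g is (-3,-3,-5)
reduced forms (3, 3, 5) vs (-3, -3, -5) ⇒ inequivalent

no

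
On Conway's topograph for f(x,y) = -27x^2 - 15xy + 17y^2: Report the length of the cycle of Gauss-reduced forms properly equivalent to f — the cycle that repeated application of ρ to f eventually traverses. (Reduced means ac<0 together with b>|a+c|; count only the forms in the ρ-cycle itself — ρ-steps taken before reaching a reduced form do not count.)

D = 2061, ⌊√D⌋ = 45
descent: ρ → (17,15,-27)  [lands on river]
river: ρ → (-27,39,5)
river: ρ → (5,41,-19)
river: ρ → (-19,35,11)
river: ρ → (11,31,-25)
river: ρ → (-25,19,17)
ρ-cycle length = 6 (tail of 1 descent step not counted)

6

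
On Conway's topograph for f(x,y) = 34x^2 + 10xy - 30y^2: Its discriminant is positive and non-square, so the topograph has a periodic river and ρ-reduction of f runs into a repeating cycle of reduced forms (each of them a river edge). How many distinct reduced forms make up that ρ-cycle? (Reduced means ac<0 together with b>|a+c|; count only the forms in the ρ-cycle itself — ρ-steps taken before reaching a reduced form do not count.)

D = 4180, ⌊√D⌋ = 64
river: ρ → (-30,50,14)
river: ρ → (14,62,-6)
river: ρ → (-6,58,34)
river: ρ → (34,10,-30)
ρ-cycle length = 4 (tail of 0 descent steps not counted)

4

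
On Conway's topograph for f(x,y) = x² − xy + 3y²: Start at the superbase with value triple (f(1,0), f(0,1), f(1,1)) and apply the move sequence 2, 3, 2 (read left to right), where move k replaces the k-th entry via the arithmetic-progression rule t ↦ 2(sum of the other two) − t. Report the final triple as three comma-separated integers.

start (1,3,3) = (f(1,0),f(0,1),f(1,1))
replace slot 2: 2·(1+3) − 3 = 5 → (1,5,3)
replace slot 3: 2·(1+5) − 3 = 9 → (1,5,9)
replace slot 2: 2·(1+9) − 5 = 15 → (1,15,9)

1,15,9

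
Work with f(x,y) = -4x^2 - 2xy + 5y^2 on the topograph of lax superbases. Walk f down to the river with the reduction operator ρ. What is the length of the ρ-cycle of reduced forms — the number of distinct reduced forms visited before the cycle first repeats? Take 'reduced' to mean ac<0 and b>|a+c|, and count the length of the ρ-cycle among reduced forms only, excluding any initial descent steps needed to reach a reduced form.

D = 84, ⌊√D⌋ = 9
descent: ρ → (5,2,-4)  [lands on river]
river: ρ → (-4,6,3)
river: ρ → (3,6,-4)
river: ρ → (-4,2,5)
river: ρ → (5,8,-1)
river: ρ → (-1,8,5)
ρ-cycle length = 6 (tail of 1 descent step not counted)

6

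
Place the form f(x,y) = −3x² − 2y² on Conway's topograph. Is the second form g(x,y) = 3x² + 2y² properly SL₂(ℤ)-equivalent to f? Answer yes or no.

D₁ = -24, D₂ = -24
f is negative-definite; reduce −f:
−f: flip: (3,0,2)→(2,0,3)
−f: reduced (well bottom): (2,0,3) with a≤c, −a<b≤a
flip sign back: reduced form of f is (-2,0,-3)
g: flip: (3,0,2)→(2,0,3)
g: reduced (well bottom): (2,0,3) with a≤c, −a<b≤a
reduced forms (-2, 0, -3) vs (2, 0, 3) ⇒ inequivalent

no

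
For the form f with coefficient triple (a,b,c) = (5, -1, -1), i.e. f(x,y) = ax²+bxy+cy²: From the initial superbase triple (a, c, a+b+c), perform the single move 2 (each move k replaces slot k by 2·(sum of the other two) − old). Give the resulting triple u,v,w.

start (5,-1,3) = (f(1,0),f(0,1),f(1,1))
replace slot 2: 2·(5+3) − (-1) = 17 → (5,17,3)

5,17,3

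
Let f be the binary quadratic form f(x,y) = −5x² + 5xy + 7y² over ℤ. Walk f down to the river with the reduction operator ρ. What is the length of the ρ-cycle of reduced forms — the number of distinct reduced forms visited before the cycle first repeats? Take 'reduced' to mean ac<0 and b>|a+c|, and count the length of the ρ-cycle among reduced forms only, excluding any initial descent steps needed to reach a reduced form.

D = 165, ⌊√D⌋ = 12
river: ρ → (7,9,-3)
river: ρ → (-3,9,7)
river: ρ → (7,5,-5)
river: ρ → (-5,5,7)
ρ-cycle length = 4 (tail of 0 descent steps not counted)

4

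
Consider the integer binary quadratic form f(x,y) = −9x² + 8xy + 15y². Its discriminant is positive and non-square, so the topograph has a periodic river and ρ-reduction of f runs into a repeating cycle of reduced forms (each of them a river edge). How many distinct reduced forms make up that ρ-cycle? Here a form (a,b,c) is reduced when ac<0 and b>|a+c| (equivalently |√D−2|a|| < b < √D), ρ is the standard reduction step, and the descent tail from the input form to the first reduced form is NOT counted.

D = 604, ⌊√D⌋ = 24
river: ρ → (15,22,-2)
river: ρ → (-2,22,15)
river: ρ → (15,8,-9)
river: ρ → (-9,10,14)
river: ρ → (14,18,-5)
river: ρ → (-5,22,6)
river: ρ → (6,14,-17)
river: ρ → (-17,20,3)
river: ρ → (3,22,-10)
river: ρ → (-10,18,7)
river: ρ → (7,24,-1)
river: ρ → (-1,24,7)
river: ρ → (7,18,-10)
river: ρ → (-10,22,3)
river: ρ → (3,20,-17)
river: ρ → (-17,14,6)
river: ρ → (6,22,-5)
river: ρ → (-5,18,14)
river: ρ → (14,10,-9)
river: ρ → (-9,8,15)
ρ-cycle length = 20 (tail of 0 descent steps not counted)

20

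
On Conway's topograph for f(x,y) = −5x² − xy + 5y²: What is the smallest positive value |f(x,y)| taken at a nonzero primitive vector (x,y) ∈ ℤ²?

descent: ρ → (5,1,-5)  [lands on river]
river: ρ → (-5,9,1)
river: ρ → (1,9,-5)
river: ρ → (-5,1,5)
river: ρ → (5,9,-1)
river: ρ → (-1,9,5)
closes: descent 1, river 6
min |a| on river = 1

1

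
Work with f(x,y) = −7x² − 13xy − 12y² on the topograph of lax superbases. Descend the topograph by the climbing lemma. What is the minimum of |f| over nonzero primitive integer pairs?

translate: b→-1 (≡13 mod 14), so (7,13,12)→(7,-1,6)
flip: (7,-1,6)→(6,1,7)
reduced (well bottom): (6,1,7) with a≤c, −a<b≤a
well minimum |f| = |-6| = 6 (negative-definite)

6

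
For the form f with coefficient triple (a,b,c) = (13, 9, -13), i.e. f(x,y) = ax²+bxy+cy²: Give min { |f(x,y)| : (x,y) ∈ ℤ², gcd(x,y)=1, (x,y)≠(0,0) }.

river: ρ → (-13,17,9)
river: ρ → (9,19,-11)
river: ρ → (-11,25,3)
river: ρ → (3,23,-19)
river: ρ → (-19,15,7)
river: ρ → (7,27,-1)
river: ρ → (-1,27,7)
river: ρ → (7,15,-19)
river: ρ → (-19,23,3)
river: ρ → (3,25,-11)
river: ρ → (-11,19,9)
river: ρ → (9,17,-13)
river: ρ → (-13,9,13)
river: ρ → (13,17,-9)
river: ρ → (-9,19,11)
river: ρ → (11,25,-3)
river: ρ → (-3,23,19)
river: ρ → (19,15,-7)
river: ρ → (-7,27,1)
river: ρ → (1,27,-7)
river: ρ → (-7,15,19)
river: ρ → (19,23,-3)
river: ρ → (-3,25,11)
river: ρ → (11,19,-9)
river: ρ → (-9,17,13)
river: ρ → (13,9,-13)
closes: descent 0, river 26
min |a| on river = 1

1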